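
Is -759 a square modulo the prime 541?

Pull out -1: (-759/541) = (-1/541)·(759/541). Since 541 ≡ 1 (mod 4), (-1/541) = +1. Now have (759/541).
Reduce the numerator: 759 ≡ 218 (mod 541), so (759/541) = (218/541).
Factor out 2: 218 = 2·109. Since 541 ≡ 5 (mod 8), (2/541) = -1. Now have -(109/541).
109 ≡ 1 (mod 4), so quadratic reciprocity gives (109/541) = (541/109). Reduce: 541 ≡ 105 (mod 109). Now have -(105/109).
105 ≡ 1 (mod 4), so quadratic reciprocity gives (105/109) = (109/105). Reduce: 109 ≡ 4 (mod 105). Now have -(4/105).
Factor out 2: 4 = 2^2. Since 105 ≡ 1 (mod 8), (2/105) = +1, and (2/105)^2 = +1. Now have -(1/105).
(1/105) = 1. Collecting the sign factors: -1.
The Legendre symbol is -1, so x^2 ≡ -759 (mod 541) has no solution.

no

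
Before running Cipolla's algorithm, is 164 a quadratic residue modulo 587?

(164/587)
  = (41/587)    [587 ≡ 3 mod 8 ⇒ (2/587)^2 = +1]
  = (587/41)    [QR: 41 ≡ 1 mod 4, sign kept]
  = (13/41)    [587 ≡ 13 mod 41]
  = (41/13)    [QR: 13 ≡ 1 mod 4, sign kept]
  = (2/13)    [41 ≡ 2 mod 13]
  = -(1/13)    [13 ≡ 5 mod 8 ⇒ (2/13) = -1]
  = -1    [(1/13) = 1]
The Legendre symbol is -1, so x^2 ≡ 164 (mod 587) has no solution.

no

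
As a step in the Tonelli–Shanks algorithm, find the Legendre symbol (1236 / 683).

1

(1236 / 683)
  = (553 / 683)    [1236 ≡ 553 mod 683]
  = (683 / 553)    [QR: 553 ≡ 1 mod 4, sign kept]
  = (130 / 553)    [683 ≡ 130 mod 553]
  = (65 / 553)    [553 ≡ 1 mod 8 ⇒ (2 / 553) = +1]
  = (553 / 65)    [QR: 65 ≡ 1 mod 4, sign kept]
  = (33 / 65)    [553 ≡ 33 mod 65]
  = (65 / 33)    [QR: 33 ≡ 1 mod 4, sign kept]
  = (32 / 33)    [65 ≡ 32 mod 33]
  = (1 / 33)    [33 ≡ 1 mod 8 ⇒ (2 / 33)^5 = +1]
  = 1    [(1 / 33) = 1]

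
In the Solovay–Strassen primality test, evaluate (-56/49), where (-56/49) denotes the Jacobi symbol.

0

Pull out -1: (-56/49) = (-1/49)·(56/49). Since 49 ≡ 1 (mod 4), (-1/49) = +1. Now have (56/49).
Reduce the numerator: 56 ≡ 7 (mod 49), so (56/49) = (7/49).
49 ≡ 1 (mod 4), so quadratic reciprocity gives (7/49) = (49/7). Reduce: 49 ≡ 0 (mod 7). Now have (0/7).
The numerator is now 0 with denominator 7 > 1: the symbol is 0.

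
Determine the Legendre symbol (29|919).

(29|919)
  = (919|29)    [QR: 29 ≡ 1 mod 4, sign kept]
  = (20|29)    [919 ≡ 20 mod 29]
  = (5|29)    [29 ≡ 5 mod 8 ⇒ (2|29)^2 = +1]
  = (29|5)    [QR: 5 ≡ 1 mod 4, sign kept]
  = (4|5)    [29 ≡ 4 mod 5]
  = (1|5)    [5 ≡ 5 mod 8 ⇒ (2|5)^2 = +1]
  = 1    [(1|5) = 1]

1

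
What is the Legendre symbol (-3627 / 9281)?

(-3627 / 9281)
  = (5654 / 9281)    [-3627 ≡ 5654 mod 9281]
  = (2827 / 9281)    [9281 ≡ 1 mod 8 ⇒ (2 / 9281) = +1]
  = (9281 / 2827)    [QR: 9281 ≡ 1 mod 4, sign kept]
  = (800 / 2827)    [9281 ≡ 800 mod 2827]
  = -(25 / 2827)    [2827 ≡ 3 mod 8 ⇒ (2 / 2827)^5 = -1]
  = -(2827 / 25)    [QR: 25 ≡ 1 mod 4, sign kept]
  = -(2 / 25)    [2827 ≡ 2 mod 25]
  = -(1 / 25)    [25 ≡ 1 mod 8 ⇒ (2 / 25) = +1]
  = -1    [(1 / 25) = 1]

-1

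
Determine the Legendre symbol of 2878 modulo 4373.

Factor out 2: 2878 = 2·1439. Since 4373 ≡ 5 (mod 8), (2|4373) = -1. Now have -(1439|4373).
4373 ≡ 1 (mod 4), so quadratic reciprocity gives (1439|4373) = (4373|1439). Reduce: 4373 ≡ 56 (mod 1439). Now have -(56|1439).
Factor out 2: 56 = 2^3·7. Since 1439 ≡ 7 (mod 8), (2|1439) = +1, and (2|1439)^3 = +1. Now have -(7|1439).
Both 7 ≡ 3 and 1439 ≡ 3 (mod 4), so reciprocity gives (7|1439) = -(1439|7). Reduce: 1439 ≡ 4 (mod 7). Now have (4|7).
Factor out 2: 4 = 2^2. Since 7 ≡ 7 (mod 8), (2|7) = +1, and (2|7)^2 = +1. Now have (1|7).
(1|7) = 1. Collecting the sign factors: 1.

1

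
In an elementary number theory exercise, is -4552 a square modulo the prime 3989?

(-4552/3989)
  = (3426/3989)    [-4552 ≡ 3426 mod 3989]
  = -(1713/3989)    [3989 ≡ 5 mod 8 ⇒ (2/3989) = -1]
  = -(3989/1713)    [QR: 1713 ≡ 1 mod 4, sign kept]
  = -(563/1713)    [3989 ≡ 563 mod 1713]
  = -(1713/563)    [QR: 1713 ≡ 1 mod 4, sign kept]
  = -(24/563)    [1713 ≡ 24 mod 563]
  = (3/563)    [563 ≡ 3 mod 8 ⇒ (2/563)^3 = -1]
  = -(563/3)    [QR: both ≡ 3 mod 4, sign flips]
  = -(2/3)    [563 ≡ 2 mod 3]
  = (1/3)    [3 ≡ 3 mod 8 ⇒ (2/3) = -1]
  = 1    [(1/3) = 1]
The Legendre symbol is 1, so x^2 ≡ -4552 (mod 3989) has solution.

yes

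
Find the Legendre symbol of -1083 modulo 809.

-1

Reduce the numerator: -1083 ≡ 535 (mod 809), so (-1083 / 809) = (535 / 809).
809 ≡ 1 (mod 4), so quadratic reciprocity gives (535 / 809) = (809 / 535). Reduce: 809 ≡ 274 (mod 535). Now have (274 / 535).
Factor out 2: 274 = 2·137. Since 535 ≡ 7 (mod 8), (2 / 535) = +1. Now have (137 / 535).
137 ≡ 1 (mod 4), so quadratic reciprocity gives (137 / 535) = (535 / 137). Reduce: 535 ≡ 124 (mod 137). Now have (124 / 137).
Factor out 2: 124 = 2^2·31. Since 137 ≡ 1 (mod 8), (2 / 137) = +1, and (2 / 137)^2 = +1. Now have (31 / 137).
137 ≡ 1 (mod 4), so quadratic reciprocity gives (31 / 137) = (137 / 31). Reduce: 137 ≡ 13 (mod 31). Now have (13 / 31).
13 ≡ 1 (mod 4), so quadratic reciprocity gives (13 / 31) = (31 / 13). Reduce: 31 ≡ 5 (mod 13). Now have (5 / 13).
5 ≡ 1 (mod 4), so quadratic reciprocity gives (5 / 13) = (13 / 5). Reduce: 13 ≡ 3 (mod 5). Now have (3 / 5).
5 ≡ 1 (mod 4), so quadratic reciprocity gives (3 / 5) = (5 / 3). Reduce: 5 ≡ 2 (mod 3). Now have (2 / 3).
Factor out 2: 2 = 2. Since 3 ≡ 3 (mod 8), (2 / 3) = -1. Now have -(1 / 3).
(1 / 3) = 1. Collecting the sign factors: -1.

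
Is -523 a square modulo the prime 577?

Reduce the numerator: -523 ≡ 54 (mod 577), so (-523|577) = (54|577).
Factor out 2: 54 = 2·27. Since 577 ≡ 1 (mod 8), (2|577) = +1. Now have (27|577).
577 ≡ 1 (mod 4), so quadratic reciprocity gives (27|577) = (577|27). Reduce: 577 ≡ 10 (mod 27). Now have (10|27).
Factor out 2: 10 = 2·5. Since 27 ≡ 3 (mod 8), (2|27) = -1. Now have -(5|27).
5 ≡ 1 (mod 4), so quadratic reciprocity gives (5|27) = (27|5). Reduce: 27 ≡ 2 (mod 5). Now have -(2|5).
Factor out 2: 2 = 2. Since 5 ≡ 5 (mod 8), (2|5) = -1. Now have (1|5).
(1|5) = 1. Collecting the sign factors: 1.
The Legendre symbol is 1, so x^2 ≡ -523 (mod 577) has solution.

yes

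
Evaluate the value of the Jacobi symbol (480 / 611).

-1

Factor out 2: 480 = 2^5·15. Since 611 ≡ 3 (mod 8), (2 / 611) = -1, and (2 / 611)^5 = -1. Now have -(15 / 611).
Both 15 ≡ 3 and 611 ≡ 3 (mod 4), so reciprocity gives (15 / 611) = -(611 / 15). Reduce: 611 ≡ 11 (mod 15). Now have (11 / 15).
Both 11 ≡ 3 and 15 ≡ 3 (mod 4), so reciprocity gives (11 / 15) = -(15 / 11). Reduce: 15 ≡ 4 (mod 11). Now have -(4 / 11).
Factor out 2: 4 = 2^2. Since 11 ≡ 3 (mod 8), (2 / 11) = -1, and (2 / 11)^2 = +1. Now have -(1 / 11).
(1 / 11) = 1. Collecting the sign factors: -1.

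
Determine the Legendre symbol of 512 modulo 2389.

-1

(512/2389)
  = -(1/2389)    [2389 ≡ 5 mod 8 ⇒ (2/2389)^9 = -1]
  = -1    [(1/2389) = 1]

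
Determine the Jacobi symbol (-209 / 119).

-1

Reduce the numerator: -209 ≡ 29 (mod 119), so (-209 / 119) = (29 / 119).
29 ≡ 1 (mod 4), so quadratic reciprocity gives (29 / 119) = (119 / 29). Reduce: 119 ≡ 3 (mod 29). Now have (3 / 29).
29 ≡ 1 (mod 4), so quadratic reciprocity gives (3 / 29) = (29 / 3). Reduce: 29 ≡ 2 (mod 3). Now have (2 / 3).
Factor out 2: 2 = 2. Since 3 ≡ 3 (mod 8), (2 / 3) = -1. Now have -(1 / 3).
(1 / 3) = 1. Collecting the sign factors: -1.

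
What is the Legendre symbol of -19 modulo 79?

-1

(-19 / 79)
  = -(19 / 79)    [79 ≡ 3 mod 4 ⇒ (-1 / 79) = -1]
  = (79 / 19)    [QR: both ≡ 3 mod 4, sign flips]
  = (3 / 19)    [79 ≡ 3 mod 19]
  = -(19 / 3)    [QR: both ≡ 3 mod 4, sign flips]
  = -(1 / 3)    [19 ≡ 1 mod 3]
  = -1    [(1 / 3) = 1]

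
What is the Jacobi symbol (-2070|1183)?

1

Pull out -1: (-2070|1183) = (-1|1183)·(2070|1183). Since 1183 ≡ 3 (mod 4), (-1|1183) = -1. Now have -(2070|1183).
Reduce the numerator: 2070 ≡ 887 (mod 1183), so (2070|1183) = (887|1183).
Both 887 ≡ 3 and 1183 ≡ 3 (mod 4), so reciprocity gives (887|1183) = -(1183|887). Reduce: 1183 ≡ 296 (mod 887). Now have (296|887).
Factor out 2: 296 = 2^3·37. Since 887 ≡ 7 (mod 8), (2|887) = +1, and (2|887)^3 = +1. Now have (37|887).
37 ≡ 1 (mod 4), so quadratic reciprocity gives (37|887) = (887|37). Reduce: 887 ≡ 36 (mod 37). Now have (36|37).
Factor out 2: 36 = 2^2·9. Since 37 ≡ 5 (mod 8), (2|37) = -1, and (2|37)^2 = +1. Now have (9|37).
9 ≡ 1 (mod 4), so quadratic reciprocity gives (9|37) = (37|9). Reduce: 37 ≡ 1 (mod 9). Now have (1|9).
(1|9) = 1. Collecting the sign factors: 1.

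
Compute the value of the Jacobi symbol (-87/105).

(-87/105)
  = (87/105)    [105 ≡ 1 mod 4 ⇒ (-1/105) = +1]
  = (105/87)    [QR: 105 ≡ 1 mod 4, sign kept]
  = (18/87)    [105 ≡ 18 mod 87]
  = (9/87)    [87 ≡ 7 mod 8 ⇒ (2/87) = +1]
  = (87/9)    [QR: 9 ≡ 1 mod 4, sign kept]
  = (6/9)    [87 ≡ 6 mod 9]
  = (3/9)    [9 ≡ 1 mod 8 ⇒ (2/9) = +1]
  = (9/3)    [QR: 9 ≡ 1 mod 4, sign kept]
  = (0/3)    [9 ≡ 0 mod 3]
  = 0    [numerator 0, gcd > 1]

0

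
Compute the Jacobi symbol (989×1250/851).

By multiplicativity, (989·1250/851) = (989/851)·(1250/851).
First factor (989/851):
Reduce the numerator: 989 ≡ 138 (mod 851), so (989/851) = (138/851).
Factor out 2: 138 = 2·69. Since 851 ≡ 3 (mod 8), (2/851) = -1. Now have -(69/851).
69 ≡ 1 (mod 4), so quadratic reciprocity gives (69/851) = (851/69). Reduce: 851 ≡ 23 (mod 69). Now have -(23/69).
69 ≡ 1 (mod 4), so quadratic reciprocity gives (23/69) = (69/23). Reduce: 69 ≡ 0 (mod 23). Now have -(0/23).
The numerator is now 0 with denominator 23 > 1: the symbol is 0.
Second factor (1250/851):
Reduce the numerator: 1250 ≡ 399 (mod 851), so (1250/851) = (399/851).
Both 399 ≡ 3 and 851 ≡ 3 (mod 4), so reciprocity gives (399/851) = -(851/399). Reduce: 851 ≡ 53 (mod 399). Now have -(53/399).
53 ≡ 1 (mod 4), so quadratic reciprocity gives (53/399) = (399/53). Reduce: 399 ≡ 28 (mod 53). Now have -(28/53).
Factor out 2: 28 = 2^2·7. Since 53 ≡ 5 (mod 8), (2/53) = -1, and (2/53)^2 = +1. Now have -(7/53).
53 ≡ 1 (mod 4), so quadratic reciprocity gives (7/53) = (53/7). Reduce: 53 ≡ 4 (mod 7). Now have -(4/7).
Factor out 2: 4 = 2^2. Since 7 ≡ 7 (mod 8), (2/7) = +1, and (2/7)^2 = +1. Now have -(1/7).
(1/7) = 1. Collecting the sign factors: -1.
Product: (0)·(-1) = 0.

0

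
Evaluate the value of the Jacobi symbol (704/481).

-1

Reduce the numerator: 704 ≡ 223 (mod 481), so (704/481) = (223/481).
481 ≡ 1 (mod 4), so quadratic reciprocity gives (223/481) = (481/223). Reduce: 481 ≡ 35 (mod 223). Now have (35/223).
Both 35 ≡ 3 and 223 ≡ 3 (mod 4), so reciprocity gives (35/223) = -(223/35). Reduce: 223 ≡ 13 (mod 35). Now have -(13/35).
13 ≡ 1 (mod 4), so quadratic reciprocity gives (13/35) = (35/13). Reduce: 35 ≡ 9 (mod 13). Now have -(9/13).
9 ≡ 1 (mod 4), so quadratic reciprocity gives (9/13) = (13/9). Reduce: 13 ≡ 4 (mod 9). Now have -(4/9).
Factor out 2: 4 = 2^2. Since 9 ≡ 1 (mod 8), (2/9) = +1, and (2/9)^2 = +1. Now have -(1/9).
(1/9) = 1. Collecting the sign factors: -1.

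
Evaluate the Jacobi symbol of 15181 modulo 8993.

Reduce the numerator: 15181 ≡ 6188 (mod 8993), so (15181/8993) = (6188/8993).
Factor out 2: 6188 = 2^2·1547. Since 8993 ≡ 1 (mod 8), (2/8993) = +1, and (2/8993)^2 = +1. Now have (1547/8993).
8993 ≡ 1 (mod 4), so quadratic reciprocity gives (1547/8993) = (8993/1547). Reduce: 8993 ≡ 1258 (mod 1547). Now have (1258/1547).
Factor out 2: 1258 = 2·629. Since 1547 ≡ 3 (mod 8), (2/1547) = -1. Now have -(629/1547).
629 ≡ 1 (mod 4), so quadratic reciprocity gives (629/1547) = (1547/629). Reduce: 1547 ≡ 289 (mod 629). Now have -(289/629).
289 ≡ 1 (mod 4), so quadratic reciprocity gives (289/629) = (629/289). Reduce: 629 ≡ 51 (mod 289). Now have -(51/289).
289 ≡ 1 (mod 4), so quadratic reciprocity gives (51/289) = (289/51). Reduce: 289 ≡ 34 (mod 51). Now have -(34/51).
Factor out 2: 34 = 2·17. Since 51 ≡ 3 (mod 8), (2/51) = -1. Now have (17/51).
17 ≡ 1 (mod 4), so quadratic reciprocity gives (17/51) = (51/17). Reduce: 51 ≡ 0 (mod 17). Now have (0/17).
The numerator is now 0 with denominator 17 > 1: the symbol is 0.

0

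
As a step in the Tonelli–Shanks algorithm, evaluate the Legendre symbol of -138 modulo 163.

Reduce the numerator: -138 ≡ 25 (mod 163), so (-138 / 163) = (25 / 163).
25 ≡ 1 (mod 4), so quadratic reciprocity gives (25 / 163) = (163 / 25). Reduce: 163 ≡ 13 (mod 25). Now have (13 / 25).
13 ≡ 1 (mod 4), so quadratic reciprocity gives (13 / 25) = (25 / 13). Reduce: 25 ≡ 12 (mod 13). Now have (12 / 13).
Factor out 2: 12 = 2^2·3. Since 13 ≡ 5 (mod 8), (2 / 13) = -1, and (2 / 13)^2 = +1. Now have (3 / 13).
13 ≡ 1 (mod 4), so quadratic reciprocity gives (3 / 13) = (13 / 3). Reduce: 13 ≡ 1 (mod 3). Now have (1 / 3).
(1 / 3) = 1. Collecting the sign factors: 1.

1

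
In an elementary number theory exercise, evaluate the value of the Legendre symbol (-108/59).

-1

(-108/59)
  = -(108/59)    [59 ≡ 3 mod 4 ⇒ (-1/59) = -1]
  = -(49/59)    [108 ≡ 49 mod 59]
  = -(59/49)    [QR: 49 ≡ 1 mod 4, sign kept]
  = -(10/49)    [59 ≡ 10 mod 49]
  = -(5/49)    [49 ≡ 1 mod 8 ⇒ (2/49) = +1]
  = -(49/5)    [QR: 5 ≡ 1 mod 4, sign kept]
  = -(4/5)    [49 ≡ 4 mod 5]
  = -(1/5)    [5 ≡ 5 mod 8 ⇒ (2/5)^2 = +1]
  = -1    [(1/5) = 1]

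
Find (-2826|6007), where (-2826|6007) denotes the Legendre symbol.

(-2826|6007)
  = (3181|6007)    [-2826 ≡ 3181 mod 6007]
  = (6007|3181)    [QR: 3181 ≡ 1 mod 4, sign kept]
  = (2826|3181)    [6007 ≡ 2826 mod 3181]
  = -(1413|3181)    [3181 ≡ 5 mod 8 ⇒ (2|3181) = -1]
  = -(3181|1413)    [QR: 1413 ≡ 1 mod 4, sign kept]
  = -(355|1413)    [3181 ≡ 355 mod 1413]
  = -(1413|355)    [QR: 1413 ≡ 1 mod 4, sign kept]
  = -(348|355)    [1413 ≡ 348 mod 355]
  = -(87|355)    [355 ≡ 3 mod 8 ⇒ (2|355)^2 = +1]
  = (355|87)    [QR: both ≡ 3 mod 4, sign flips]
  = (7|87)    [355 ≡ 7 mod 87]
  = -(87|7)    [QR: both ≡ 3 mod 4, sign flips]
  = -(3|7)    [87 ≡ 3 mod 7]
  = (7|3)    [QR: both ≡ 3 mod 4, sign flips]
  = (1|3)    [7 ≡ 1 mod 3]
  = 1    [(1|3) = 1]

1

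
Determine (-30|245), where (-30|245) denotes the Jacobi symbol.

0

(-30|245)
  = (215|245)    [-30 ≡ 215 mod 245]
  = (245|215)    [QR: 245 ≡ 1 mod 4, sign kept]
  = (30|215)    [245 ≡ 30 mod 215]
  = (15|215)    [215 ≡ 7 mod 8 ⇒ (2|215) = +1]
  = -(215|15)    [QR: both ≡ 3 mod 4, sign flips]
  = -(5|15)    [215 ≡ 5 mod 15]
  = -(15|5)    [QR: 5 ≡ 1 mod 4, sign kept]
  = -(0|5)    [15 ≡ 0 mod 5]
  = 0    [numerator 0, gcd > 1]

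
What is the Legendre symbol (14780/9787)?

1

Reduce the numerator: 14780 ≡ 4993 (mod 9787), so (14780/9787) = (4993/9787).
4993 ≡ 1 (mod 4), so quadratic reciprocity gives (4993/9787) = (9787/4993). Reduce: 9787 ≡ 4794 (mod 4993). Now have (4794/4993).
Factor out 2: 4794 = 2·2397. Since 4993 ≡ 1 (mod 8), (2/4993) = +1. Now have (2397/4993).
2397 ≡ 1 (mod 4), so quadratic reciprocity gives (2397/4993) = (4993/2397). Reduce: 4993 ≡ 199 (mod 2397). Now have (199/2397).
2397 ≡ 1 (mod 4), so quadratic reciprocity gives (199/2397) = (2397/199). Reduce: 2397 ≡ 9 (mod 199). Now have (9/199).
9 ≡ 1 (mod 4), so quadratic reciprocity gives (9/199) = (199/9). Reduce: 199 ≡ 1 (mod 9). Now have (1/9).
(1/9) = 1. Collecting the sign factors: 1.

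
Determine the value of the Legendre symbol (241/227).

-1

(241/227)
  = (14/227)    [241 ≡ 14 mod 227]
  = -(7/227)    [227 ≡ 3 mod 8 ⇒ (2/227) = -1]
  = (227/7)    [QR: both ≡ 3 mod 4, sign flips]
  = (3/7)    [227 ≡ 3 mod 7]
  = -(7/3)    [QR: both ≡ 3 mod 4, sign flips]
  = -(1/3)    [7 ≡ 1 mod 3]
  = -1    [(1/3) = 1]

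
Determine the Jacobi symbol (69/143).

(69/143)
  = (143/69)    [QR: 69 ≡ 1 mod 4, sign kept]
  = (5/69)    [143 ≡ 5 mod 69]
  = (69/5)    [QR: 5 ≡ 1 mod 4, sign kept]
  = (4/5)    [69 ≡ 4 mod 5]
  = (1/5)    [5 ≡ 5 mod 8 ⇒ (2/5)^2 = +1]
  = 1    [(1/5) = 1]

1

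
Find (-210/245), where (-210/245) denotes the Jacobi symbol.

0

Pull out -1: (-210/245) = (-1/245)·(210/245). Since 245 ≡ 1 (mod 4), (-1/245) = +1. Now have (210/245).
Factor out 2: 210 = 2·105. Since 245 ≡ 5 (mod 8), (2/245) = -1. Now have -(105/245).
105 ≡ 1 (mod 4), so quadratic reciprocity gives (105/245) = (245/105). Reduce: 245 ≡ 35 (mod 105). Now have -(35/105).
105 ≡ 1 (mod 4), so quadratic reciprocity gives (35/105) = (105/35). Reduce: 105 ≡ 0 (mod 35). Now have -(0/35).
The numerator is now 0 with denominator 35 > 1: the symbol is 0.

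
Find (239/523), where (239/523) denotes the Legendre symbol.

-1

Both 239 ≡ 3 and 523 ≡ 3 (mod 4), so reciprocity gives (239/523) = -(523/239). Reduce: 523 ≡ 45 (mod 239). Now have -(45/239).
45 ≡ 1 (mod 4), so quadratic reciprocity gives (45/239) = (239/45). Reduce: 239 ≡ 14 (mod 45). Now have -(14/45).
Factor out 2: 14 = 2·7. Since 45 ≡ 5 (mod 8), (2/45) = -1. Now have (7/45).
45 ≡ 1 (mod 4), so quadratic reciprocity gives (7/45) = (45/7). Reduce: 45 ≡ 3 (mod 7). Now have (3/7).
Both 3 ≡ 3 and 7 ≡ 3 (mod 4), so reciprocity gives (3/7) = -(7/3). Reduce: 7 ≡ 1 (mod 3). Now have -(1/3).
(1/3) = 1. Collecting the sign factors: -1.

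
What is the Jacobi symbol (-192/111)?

(-192/111)
  = -(192/111)    [111 ≡ 3 mod 4 ⇒ (-1/111) = -1]
  = -(81/111)    [192 ≡ 81 mod 111]
  = -(111/81)    [QR: 81 ≡ 1 mod 4, sign kept]
  = -(30/81)    [111 ≡ 30 mod 81]
  = -(15/81)    [81 ≡ 1 mod 8 ⇒ (2/81) = +1]
  = -(81/15)    [QR: 81 ≡ 1 mod 4, sign kept]
  = -(6/15)    [81 ≡ 6 mod 15]
  = -(3/15)    [15 ≡ 7 mod 8 ⇒ (2/15) = +1]
  = (15/3)    [QR: both ≡ 3 mod 4, sign flips]
  = (0/3)    [15 ≡ 0 mod 3]
  = 0    [numerator 0, gcd > 1]

0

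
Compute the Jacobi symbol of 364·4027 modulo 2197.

0

By multiplicativity, (364·4027|2197) = (364|2197)·(4027|2197).
First factor (364|2197):
(364|2197)
  = (91|2197)    [2197 ≡ 5 mod 8 ⇒ (2|2197)^2 = +1]
  = (2197|91)    [QR: 2197 ≡ 1 mod 4, sign kept]
  = (13|91)    [2197 ≡ 13 mod 91]
  = (91|13)    [QR: 13 ≡ 1 mod 4, sign kept]
  = (0|13)    [91 ≡ 0 mod 13]
  = 0    [numerator 0, gcd > 1]
Second factor (4027|2197):
(4027|2197)
  = (1830|2197)    [4027 ≡ 1830 mod 2197]
  = -(915|2197)    [2197 ≡ 5 mod 8 ⇒ (2|2197) = -1]
  = -(2197|915)    [QR: 2197 ≡ 1 mod 4, sign kept]
  = -(367|915)    [2197 ≡ 367 mod 915]
  = (915|367)    [QR: both ≡ 3 mod 4, sign flips]
  = (181|367)    [915 ≡ 181 mod 367]
  = (367|181)    [QR: 181 ≡ 1 mod 4, sign kept]
  = (5|181)    [367 ≡ 5 mod 181]
  = (181|5)    [QR: 5 ≡ 1 mod 4, sign kept]
  = (1|5)    [181 ≡ 1 mod 5]
  = 1    [(1|5) = 1]
Product: (0)·(1) = 0.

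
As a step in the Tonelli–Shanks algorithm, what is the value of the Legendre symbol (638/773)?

1

(638/773)
  = -(319/773)    [773 ≡ 5 mod 8 ⇒ (2/773) = -1]
  = -(773/319)    [QR: 773 ≡ 1 mod 4, sign kept]
  = -(135/319)    [773 ≡ 135 mod 319]
  = (319/135)    [QR: both ≡ 3 mod 4, sign flips]
  = (49/135)    [319 ≡ 49 mod 135]
  = (135/49)    [QR: 49 ≡ 1 mod 4, sign kept]
  = (37/49)    [135 ≡ 37 mod 49]
  = (49/37)    [QR: 37 ≡ 1 mod 4, sign kept]
  = (12/37)    [49 ≡ 12 mod 37]
  = (3/37)    [37 ≡ 5 mod 8 ⇒ (2/37)^2 = +1]
  = (37/3)    [QR: 37 ≡ 1 mod 4, sign kept]
  = (1/3)    [37 ≡ 1 mod 3]
  = 1    [(1/3) = 1]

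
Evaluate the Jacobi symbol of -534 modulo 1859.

Reduce the numerator: -534 ≡ 1325 (mod 1859), so (-534/1859) = (1325/1859).
1325 ≡ 1 (mod 4), so quadratic reciprocity gives (1325/1859) = (1859/1325). Reduce: 1859 ≡ 534 (mod 1325). Now have (534/1325).
Factor out 2: 534 = 2·267. Since 1325 ≡ 5 (mod 8), (2/1325) = -1. Now have -(267/1325).
1325 ≡ 1 (mod 4), so quadratic reciprocity gives (267/1325) = (1325/267). Reduce: 1325 ≡ 257 (mod 267). Now have -(257/267).
257 ≡ 1 (mod 4), so quadratic reciprocity gives (257/267) = (267/257). Reduce: 267 ≡ 10 (mod 257). Now have -(10/257).
Factor out 2: 10 = 2·5. Since 257 ≡ 1 (mod 8), (2/257) = +1. Now have -(5/257).
5 ≡ 1 (mod 4), so quadratic reciprocity gives (5/257) = (257/5). Reduce: 257 ≡ 2 (mod 5). Now have -(2/5).
Factor out 2: 2 = 2. Since 5 ≡ 5 (mod 8), (2/5) = -1. Now have (1/5).
(1/5) = 1. Collecting the sign factors: 1.

1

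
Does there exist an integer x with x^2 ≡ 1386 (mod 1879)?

(1386/1879)
  = (693/1879)    [1879 ≡ 7 mod 8 ⇒ (2/1879) = +1]
  = (1879/693)    [QR: 693 ≡ 1 mod 4, sign kept]
  = (493/693)    [1879 ≡ 493 mod 693]
  = (693/493)    [QR: 493 ≡ 1 mod 4, sign kept]
  = (200/493)    [693 ≡ 200 mod 493]
  = -(25/493)    [493 ≡ 5 mod 8 ⇒ (2/493)^3 = -1]
  = -(493/25)    [QR: 25 ≡ 1 mod 4, sign kept]
  = -(18/25)    [493 ≡ 18 mod 25]
  = -(9/25)    [25 ≡ 1 mod 8 ⇒ (2/25) = +1]
  = -(25/9)    [QR: 9 ≡ 1 mod 4, sign kept]
  = -(7/9)    [25 ≡ 7 mod 9]
  = -(9/7)    [QR: 9 ≡ 1 mod 4, sign kept]
  = -(2/7)    [9 ≡ 2 mod 7]
  = -(1/7)    [7 ≡ 7 mod 8 ⇒ (2/7) = +1]
  = -1    [(1/7) = 1]
(1386/1879) = -1, and 1879 is prime, so 1386 is not a quadratic residue mod 1879.

no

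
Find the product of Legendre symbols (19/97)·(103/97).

By multiplicativity, (19·103/97) = (19/97)·(103/97).
First factor (19/97):
(19/97)
  = (97/19)    [QR: 97 ≡ 1 mod 4, sign kept]
  = (2/19)    [97 ≡ 2 mod 19]
  = -(1/19)    [19 ≡ 3 mod 8 ⇒ (2/19) = -1]
  = -1    [(1/19) = 1]
Second factor (103/97):
(103/97)
  = (6/97)    [103 ≡ 6 mod 97]
  = (3/97)    [97 ≡ 1 mod 8 ⇒ (2/97) = +1]
  = (97/3)    [QR: 97 ≡ 1 mod 4, sign kept]
  = (1/3)    [97 ≡ 1 mod 3]
  = 1    [(1/3) = 1]
Product: (-1)·(1) = -1.

-1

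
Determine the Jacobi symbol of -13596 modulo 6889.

(-13596 / 6889)
  = (13596 / 6889)    [6889 ≡ 1 mod 4 ⇒ (-1 / 6889) = +1]
  = (6707 / 6889)    [13596 ≡ 6707 mod 6889]
  = (6889 / 6707)    [QR: 6889 ≡ 1 mod 4, sign kept]
  = (182 / 6707)    [6889 ≡ 182 mod 6707]
  = -(91 / 6707)    [6707 ≡ 3 mod 8 ⇒ (2 / 6707) = -1]
  = (6707 / 91)    [QR: both ≡ 3 mod 4, sign flips]
  = (64 / 91)    [6707 ≡ 64 mod 91]
  = (1 / 91)    [91 ≡ 3 mod 8 ⇒ (2 / 91)^6 = +1]
  = 1    [(1 / 91) = 1]

1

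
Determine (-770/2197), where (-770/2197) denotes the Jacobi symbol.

Reduce the numerator: -770 ≡ 1427 (mod 2197), so (-770/2197) = (1427/2197).
2197 ≡ 1 (mod 4), so quadratic reciprocity gives (1427/2197) = (2197/1427). Reduce: 2197 ≡ 770 (mod 1427). Now have (770/1427).
Factor out 2: 770 = 2·385. Since 1427 ≡ 3 (mod 8), (2/1427) = -1. Now have -(385/1427).
385 ≡ 1 (mod 4), so quadratic reciprocity gives (385/1427) = (1427/385). Reduce: 1427 ≡ 272 (mod 385). Now have -(272/385).
Factor out 2: 272 = 2^4·17. Since 385 ≡ 1 (mod 8), (2/385) = +1, and (2/385)^4 = +1. Now have -(17/385).
17 ≡ 1 (mod 4), so quadratic reciprocity gives (17/385) = (385/17). Reduce: 385 ≡ 11 (mod 17). Now have -(11/17).
17 ≡ 1 (mod 4), so quadratic reciprocity gives (11/17) = (17/11). Reduce: 17 ≡ 6 (mod 11). Now have -(6/11).
Factor out 2: 6 = 2·3. Since 11 ≡ 3 (mod 8), (2/11) = -1. Now have (3/11).
Both 3 ≡ 3 and 11 ≡ 3 (mod 4), so reciprocity gives (3/11) = -(11/3). Reduce: 11 ≡ 2 (mod 3). Now have -(2/3).
Factor out 2: 2 = 2. Since 3 ≡ 3 (mod 8), (2/3) = -1. Now have (1/3).
(1/3) = 1. Collecting the sign factors: 1.

1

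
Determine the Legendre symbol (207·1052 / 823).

By multiplicativity, (207·1052 / 823) = (207 / 823)·(1052 / 823).
First factor (207 / 823):
Both 207 ≡ 3 and 823 ≡ 3 (mod 4), so reciprocity gives (207 / 823) = -(823 / 207). Reduce: 823 ≡ 202 (mod 207). Now have -(202 / 207).
Factor out 2: 202 = 2·101. Since 207 ≡ 7 (mod 8), (2 / 207) = +1. Now have -(101 / 207).
101 ≡ 1 (mod 4), so quadratic reciprocity gives (101 / 207) = (207 / 101). Reduce: 207 ≡ 5 (mod 101). Now have -(5 / 101).
5 ≡ 1 (mod 4), so quadratic reciprocity gives (5 / 101) = (101 / 5). Reduce: 101 ≡ 1 (mod 5). Now have -(1 / 5).
(1 / 5) = 1. Collecting the sign factors: -1.
Second factor (1052 / 823):
Reduce the numerator: 1052 ≡ 229 (mod 823), so (1052 / 823) = (229 / 823).
229 ≡ 1 (mod 4), so quadratic reciprocity gives (229 / 823) = (823 / 229). Reduce: 823 ≡ 136 (mod 229). Now have (136 / 229).
Factor out 2: 136 = 2^3·17. Since 229 ≡ 5 (mod 8), (2 / 229) = -1, and (2 / 229)^3 = -1. Now have -(17 / 229).
17 ≡ 1 (mod 4), so quadratic reciprocity gives (17 / 229) = (229 / 17). Reduce: 229 ≡ 8 (mod 17). Now have -(8 / 17).
Factor out 2: 8 = 2^3. Since 17 ≡ 1 (mod 8), (2 / 17) = +1, and (2 / 17)^3 = +1. Now have -(1 / 17).
(1 / 17) = 1. Collecting the sign factors: -1.
Product: (-1)·(-1) = 1.

1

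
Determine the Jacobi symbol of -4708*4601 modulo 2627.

-1

By multiplicativity, (-4708·4601/2627) = (-4708/2627)·(4601/2627).
First factor (-4708/2627):
(-4708/2627)
  = -(4708/2627)    [2627 ≡ 3 mod 4 ⇒ (-1/2627) = -1]
  = -(2081/2627)    [4708 ≡ 2081 mod 2627]
  = -(2627/2081)    [QR: 2081 ≡ 1 mod 4, sign kept]
  = -(546/2081)    [2627 ≡ 546 mod 2081]
  = -(273/2081)    [2081 ≡ 1 mod 8 ⇒ (2/2081) = +1]
  = -(2081/273)    [QR: 273 ≡ 1 mod 4, sign kept]
  = -(170/273)    [2081 ≡ 170 mod 273]
  = -(85/273)    [273 ≡ 1 mod 8 ⇒ (2/273) = +1]
  = -(273/85)    [QR: 85 ≡ 1 mod 4, sign kept]
  = -(18/85)    [273 ≡ 18 mod 85]
  = (9/85)    [85 ≡ 5 mod 8 ⇒ (2/85) = -1]
  = (85/9)    [QR: 9 ≡ 1 mod 4, sign kept]
  = (4/9)    [85 ≡ 4 mod 9]
  = (1/9)    [9 ≡ 1 mod 8 ⇒ (2/9)^2 = +1]
  = 1    [(1/9) = 1]
Second factor (4601/2627):
(4601/2627)
  = (1974/2627)    [4601 ≡ 1974 mod 2627]
  = -(987/2627)    [2627 ≡ 3 mod 8 ⇒ (2/2627) = -1]
  = (2627/987)    [QR: both ≡ 3 mod 4, sign flips]
  = (653/987)    [2627 ≡ 653 mod 987]
  = (987/653)    [QR: 653 ≡ 1 mod 4, sign kept]
  = (334/653)    [987 ≡ 334 mod 653]
  = -(167/653)    [653 ≡ 5 mod 8 ⇒ (2/653) = -1]
  = -(653/167)    [QR: 653 ≡ 1 mod 4, sign kept]
  = -(152/167)    [653 ≡ 152 mod 167]
  = -(19/167)    [167 ≡ 7 mod 8 ⇒ (2/167)^3 = +1]
  = (167/19)    [QR: both ≡ 3 mod 4, sign flips]
  = (15/19)    [167 ≡ 15 mod 19]
  = -(19/15)    [QR: both ≡ 3 mod 4, sign flips]
  = -(4/15)    [19 ≡ 4 mod 15]
  = -(1/15)    [15 ≡ 7 mod 8 ⇒ (2/15)^2 = +1]
  = -1    [(1/15) = 1]
Product: (1)·(-1) = -1.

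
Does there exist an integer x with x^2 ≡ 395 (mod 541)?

541 ≡ 1 (mod 4), so quadratic reciprocity gives (395|541) = (541|395). Reduce: 541 ≡ 146 (mod 395). Now have (146|395).
Factor out 2: 146 = 2·73. Since 395 ≡ 3 (mod 8), (2|395) = -1. Now have -(73|395).
73 ≡ 1 (mod 4), so quadratic reciprocity gives (73|395) = (395|73). Reduce: 395 ≡ 30 (mod 73). Now have -(30|73).
Factor out 2: 30 = 2·15. Since 73 ≡ 1 (mod 8), (2|73) = +1. Now have -(15|73).
73 ≡ 1 (mod 4), so quadratic reciprocity gives (15|73) = (73|15). Reduce: 73 ≡ 13 (mod 15). Now have -(13|15).
13 ≡ 1 (mod 4), so quadratic reciprocity gives (13|15) = (15|13). Reduce: 15 ≡ 2 (mod 13). Now have -(2|13).
Factor out 2: 2 = 2. Since 13 ≡ 5 (mod 8), (2|13) = -1. Now have (1|13).
(1|13) = 1. Collecting the sign factors: 1.
The Legendre symbol is 1, so x^2 ≡ 395 (mod 541) has solution.

yes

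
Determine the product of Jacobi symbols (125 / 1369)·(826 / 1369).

By multiplicativity, (125·826 / 1369) = (125 / 1369)·(826 / 1369).
First factor (125 / 1369):
(125 / 1369)
  = (1369 / 125)    [QR: 125 ≡ 1 mod 4, sign kept]
  = (119 / 125)    [1369 ≡ 119 mod 125]
  = (125 / 119)    [QR: 125 ≡ 1 mod 4, sign kept]
  = (6 / 119)    [125 ≡ 6 mod 119]
  = (3 / 119)    [119 ≡ 7 mod 8 ⇒ (2 / 119) = +1]
  = -(119 / 3)    [QR: both ≡ 3 mod 4, sign flips]
  = -(2 / 3)    [119 ≡ 2 mod 3]
  = (1 / 3)    [3 ≡ 3 mod 8 ⇒ (2 / 3) = -1]
  = 1    [(1 / 3) = 1]
Second factor (826 / 1369):
(826 / 1369)
  = (413 / 1369)    [1369 ≡ 1 mod 8 ⇒ (2 / 1369) = +1]
  = (1369 / 413)    [QR: 413 ≡ 1 mod 4, sign kept]
  = (130 / 413)    [1369 ≡ 130 mod 413]
  = -(65 / 413)    [413 ≡ 5 mod 8 ⇒ (2 / 413) = -1]
  = -(413 / 65)    [QR: 65 ≡ 1 mod 4, sign kept]
  = -(23 / 65)    [413 ≡ 23 mod 65]
  = -(65 / 23)    [QR: 65 ≡ 1 mod 4, sign kept]
  = -(19 / 23)    [65 ≡ 19 mod 23]
  = (23 / 19)    [QR: both ≡ 3 mod 4, sign flips]
  = (4 / 19)    [23 ≡ 4 mod 19]
  = (1 / 19)    [19 ≡ 3 mod 8 ⇒ (2 / 19)^2 = +1]
  = 1    [(1 / 19) = 1]
Product: (1)·(1) = 1.

1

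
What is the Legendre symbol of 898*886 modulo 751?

1

By multiplicativity, (898·886/751) = (898/751)·(886/751).
First factor (898/751):
(898/751)
  = (147/751)    [898 ≡ 147 mod 751]
  = -(751/147)    [QR: both ≡ 3 mod 4, sign flips]
  = -(16/147)    [751 ≡ 16 mod 147]
  = -(1/147)    [147 ≡ 3 mod 8 ⇒ (2/147)^4 = +1]
  = -1    [(1/147) = 1]
Second factor (886/751):
(886/751)
  = (135/751)    [886 ≡ 135 mod 751]
  = -(751/135)    [QR: both ≡ 3 mod 4, sign flips]
  = -(76/135)    [751 ≡ 76 mod 135]
  = -(19/135)    [135 ≡ 7 mod 8 ⇒ (2/135)^2 = +1]
  = (135/19)    [QR: both ≡ 3 mod 4, sign flips]
  = (2/19)    [135 ≡ 2 mod 19]
  = -(1/19)    [19 ≡ 3 mod 8 ⇒ (2/19) = -1]
  = -1    [(1/19) = 1]
Product: (-1)·(-1) = 1.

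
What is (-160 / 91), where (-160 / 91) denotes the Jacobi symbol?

Reduce the numerator: -160 ≡ 22 (mod 91), so (-160 / 91) = (22 / 91).
Factor out 2: 22 = 2·11. Since 91 ≡ 3 (mod 8), (2 / 91) = -1. Now have -(11 / 91).
Both 11 ≡ 3 and 91 ≡ 3 (mod 4), so reciprocity gives (11 / 91) = -(91 / 11). Reduce: 91 ≡ 3 (mod 11). Now have (3 / 11).
Both 3 ≡ 3 and 11 ≡ 3 (mod 4), so reciprocity gives (3 / 11) = -(11 / 3). Reduce: 11 ≡ 2 (mod 3). Now have -(2 / 3).
Factor out 2: 2 = 2. Since 3 ≡ 3 (mod 8), (2 / 3) = -1. Now have (1 / 3).
(1 / 3) = 1. Collecting the sign factors: 1.

1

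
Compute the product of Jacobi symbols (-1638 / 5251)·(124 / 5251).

-1

By multiplicativity, (-1638·124 / 5251) = (-1638 / 5251)·(124 / 5251).
First factor (-1638 / 5251):
(-1638 / 5251)
  = -(1638 / 5251)    [5251 ≡ 3 mod 4 ⇒ (-1 / 5251) = -1]
  = (819 / 5251)    [5251 ≡ 3 mod 8 ⇒ (2 / 5251) = -1]
  = -(5251 / 819)    [QR: both ≡ 3 mod 4, sign flips]
  = -(337 / 819)    [5251 ≡ 337 mod 819]
  = -(819 / 337)    [QR: 337 ≡ 1 mod 4, sign kept]
  = -(145 / 337)    [819 ≡ 145 mod 337]
  = -(337 / 145)    [QR: 145 ≡ 1 mod 4, sign kept]
  = -(47 / 145)    [337 ≡ 47 mod 145]
  = -(145 / 47)    [QR: 145 ≡ 1 mod 4, sign kept]
  = -(4 / 47)    [145 ≡ 4 mod 47]
  = -(1 / 47)    [47 ≡ 7 mod 8 ⇒ (2 / 47)^2 = +1]
  = -1    [(1 / 47) = 1]
Second factor (124 / 5251):
(124 / 5251)
  = (31 / 5251)    [5251 ≡ 3 mod 8 ⇒ (2 / 5251)^2 = +1]
  = -(5251 / 31)    [QR: both ≡ 3 mod 4, sign flips]
  = -(12 / 31)    [5251 ≡ 12 mod 31]
  = -(3 / 31)    [31 ≡ 7 mod 8 ⇒ (2 / 31)^2 = +1]
  = (31 / 3)    [QR: both ≡ 3 mod 4, sign flips]
  = (1 / 3)    [31 ≡ 1 mod 3]
  = 1    [(1 / 3) = 1]
Product: (-1)·(1) = -1.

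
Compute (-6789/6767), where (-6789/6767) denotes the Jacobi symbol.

-1

(-6789/6767)
  = -(6789/6767)    [6767 ≡ 3 mod 4 ⇒ (-1/6767) = -1]
  = -(22/6767)    [6789 ≡ 22 mod 6767]
  = -(11/6767)    [6767 ≡ 7 mod 8 ⇒ (2/6767) = +1]
  = (6767/11)    [QR: both ≡ 3 mod 4, sign flips]
  = (2/11)    [6767 ≡ 2 mod 11]
  = -(1/11)    [11 ≡ 3 mod 8 ⇒ (2/11) = -1]
  = -1    [(1/11) = 1]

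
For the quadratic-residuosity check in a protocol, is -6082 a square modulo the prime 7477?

yes

(-6082/7477)
  = (6082/7477)    [7477 ≡ 1 mod 4 ⇒ (-1/7477) = +1]
  = -(3041/7477)    [7477 ≡ 5 mod 8 ⇒ (2/7477) = -1]
  = -(7477/3041)    [QR: 3041 ≡ 1 mod 4, sign kept]
  = -(1395/3041)    [7477 ≡ 1395 mod 3041]
  = -(3041/1395)    [QR: 3041 ≡ 1 mod 4, sign kept]
  = -(251/1395)    [3041 ≡ 251 mod 1395]
  = (1395/251)    [QR: both ≡ 3 mod 4, sign flips]
  = (140/251)    [1395 ≡ 140 mod 251]
  = (35/251)    [251 ≡ 3 mod 8 ⇒ (2/251)^2 = +1]
  = -(251/35)    [QR: both ≡ 3 mod 4, sign flips]
  = -(6/35)    [251 ≡ 6 mod 35]
  = (3/35)    [35 ≡ 3 mod 8 ⇒ (2/35) = -1]
  = -(35/3)    [QR: both ≡ 3 mod 4, sign flips]
  = -(2/3)    [35 ≡ 2 mod 3]
  = (1/3)    [3 ≡ 3 mod 8 ⇒ (2/3) = -1]
  = 1    [(1/3) = 1]
(-6082/7477) = 1, and 7477 is prime, so -6082 is a quadratic residue mod 7477.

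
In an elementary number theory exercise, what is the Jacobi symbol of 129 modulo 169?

129 ≡ 1 (mod 4), so quadratic reciprocity gives (129|169) = (169|129). Reduce: 169 ≡ 40 (mod 129). Now have (40|129).
Factor out 2: 40 = 2^3·5. Since 129 ≡ 1 (mod 8), (2|129) = +1, and (2|129)^3 = +1. Now have (5|129).
5 ≡ 1 (mod 4), so quadratic reciprocity gives (5|129) = (129|5). Reduce: 129 ≡ 4 (mod 5). Now have (4|5).
Factor out 2: 4 = 2^2. Since 5 ≡ 5 (mod 8), (2|5) = -1, and (2|5)^2 = +1. Now have (1|5).
(1|5) = 1. Collecting the sign factors: 1.

1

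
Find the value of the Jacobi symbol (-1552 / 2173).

-1

(-1552 / 2173)
  = (621 / 2173)    [-1552 ≡ 621 mod 2173]
  = (2173 / 621)    [QR: 621 ≡ 1 mod 4, sign kept]
  = (310 / 621)    [2173 ≡ 310 mod 621]
  = -(155 / 621)    [621 ≡ 5 mod 8 ⇒ (2 / 621) = -1]
  = -(621 / 155)    [QR: 621 ≡ 1 mod 4, sign kept]
  = -(1 / 155)    [621 ≡ 1 mod 155]
  = -1    [(1 / 155) = 1]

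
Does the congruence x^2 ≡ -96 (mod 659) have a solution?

yes

(-96/659)
  = (563/659)    [-96 ≡ 563 mod 659]
  = -(659/563)    [QR: both ≡ 3 mod 4, sign flips]
  = -(96/563)    [659 ≡ 96 mod 563]
  = (3/563)    [563 ≡ 3 mod 8 ⇒ (2/563)^5 = -1]
  = -(563/3)    [QR: both ≡ 3 mod 4, sign flips]
  = -(2/3)    [563 ≡ 2 mod 3]
  = (1/3)    [3 ≡ 3 mod 8 ⇒ (2/3) = -1]
  = 1    [(1/3) = 1]
The Legendre symbol is 1, so x^2 ≡ -96 (mod 659) has solution.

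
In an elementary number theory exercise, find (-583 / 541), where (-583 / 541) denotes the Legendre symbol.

-1

(-583 / 541)
  = (583 / 541)    [541 ≡ 1 mod 4 ⇒ (-1 / 541) = +1]
  = (42 / 541)    [583 ≡ 42 mod 541]
  = -(21 / 541)    [541 ≡ 5 mod 8 ⇒ (2 / 541) = -1]
  = -(541 / 21)    [QR: 21 ≡ 1 mod 4, sign kept]
  = -(16 / 21)    [541 ≡ 16 mod 21]
  = -(1 / 21)    [21 ≡ 5 mod 8 ⇒ (2 / 21)^4 = +1]
  = -1    [(1 / 21) = 1]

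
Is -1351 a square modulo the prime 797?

Pull out -1: (-1351/797) = (-1/797)·(1351/797). Since 797 ≡ 1 (mod 4), (-1/797) = +1. Now have (1351/797).
Reduce the numerator: 1351 ≡ 554 (mod 797), so (1351/797) = (554/797).
Factor out 2: 554 = 2·277. Since 797 ≡ 5 (mod 8), (2/797) = -1. Now have -(277/797).
277 ≡ 1 (mod 4), so quadratic reciprocity gives (277/797) = (797/277). Reduce: 797 ≡ 243 (mod 277). Now have -(243/277).
277 ≡ 1 (mod 4), so quadratic reciprocity gives (243/277) = (277/243). Reduce: 277 ≡ 34 (mod 243). Now have -(34/243).
Factor out 2: 34 = 2·17. Since 243 ≡ 3 (mod 8), (2/243) = -1. Now have (17/243).
17 ≡ 1 (mod 4), so quadratic reciprocity gives (17/243) = (243/17). Reduce: 243 ≡ 5 (mod 17). Now have (5/17).
5 ≡ 1 (mod 4), so quadratic reciprocity gives (5/17) = (17/5). Reduce: 17 ≡ 2 (mod 5). Now have (2/5).
Factor out 2: 2 = 2. Since 5 ≡ 5 (mod 8), (2/5) = -1. Now have -(1/5).
(1/5) = 1. Collecting the sign factors: -1.
The Legendre symbol is -1, so x^2 ≡ -1351 (mod 797) has no solution.

no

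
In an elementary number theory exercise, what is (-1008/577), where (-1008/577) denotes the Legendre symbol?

Reduce the numerator: -1008 ≡ 146 (mod 577), so (-1008/577) = (146/577).
Factor out 2: 146 = 2·73. Since 577 ≡ 1 (mod 8), (2/577) = +1. Now have (73/577).
73 ≡ 1 (mod 4), so quadratic reciprocity gives (73/577) = (577/73). Reduce: 577 ≡ 66 (mod 73). Now have (66/73).
Factor out 2: 66 = 2·33. Since 73 ≡ 1 (mod 8), (2/73) = +1. Now have (33/73).
33 ≡ 1 (mod 4), so quadratic reciprocity gives (33/73) = (73/33). Reduce: 73 ≡ 7 (mod 33). Now have (7/33).
33 ≡ 1 (mod 4), so quadratic reciprocity gives (7/33) = (33/7). Reduce: 33 ≡ 5 (mod 7). Now have (5/7).
5 ≡ 1 (mod 4), so quadratic reciprocity gives (5/7) = (7/5). Reduce: 7 ≡ 2 (mod 5). Now have (2/5).
Factor out 2: 2 = 2. Since 5 ≡ 5 (mod 8), (2/5) = -1. Now have -(1/5).
(1/5) = 1. Collecting the sign factors: -1.

-1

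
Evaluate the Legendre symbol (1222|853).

1

Reduce the numerator: 1222 ≡ 369 (mod 853), so (1222|853) = (369|853).
369 ≡ 1 (mod 4), so quadratic reciprocity gives (369|853) = (853|369). Reduce: 853 ≡ 115 (mod 369). Now have (115|369).
369 ≡ 1 (mod 4), so quadratic reciprocity gives (115|369) = (369|115). Reduce: 369 ≡ 24 (mod 115). Now have (24|115).
Factor out 2: 24 = 2^3·3. Since 115 ≡ 3 (mod 8), (2|115) = -1, and (2|115)^3 = -1. Now have -(3|115).
Both 3 ≡ 3 and 115 ≡ 3 (mod 4), so reciprocity gives (3|115) = -(115|3). Reduce: 115 ≡ 1 (mod 3). Now have (1|3).
(1|3) = 1. Collecting the sign factors: 1.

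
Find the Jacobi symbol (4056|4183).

Factor out 2: 4056 = 2^3·507. Since 4183 ≡ 7 (mod 8), (2|4183) = +1, and (2|4183)^3 = +1. Now have (507|4183).
Both 507 ≡ 3 and 4183 ≡ 3 (mod 4), so reciprocity gives (507|4183) = -(4183|507). Reduce: 4183 ≡ 127 (mod 507). Now have -(127|507).
Both 127 ≡ 3 and 507 ≡ 3 (mod 4), so reciprocity gives (127|507) = -(507|127). Reduce: 507 ≡ 126 (mod 127). Now have (126|127).
Factor out 2: 126 = 2·63. Since 127 ≡ 7 (mod 8), (2|127) = +1. Now have (63|127).
Both 63 ≡ 3 and 127 ≡ 3 (mod 4), so reciprocity gives (63|127) = -(127|63). Reduce: 127 ≡ 1 (mod 63). Now have -(1|63).
(1|63) = 1. Collecting the sign factors: -1.

-1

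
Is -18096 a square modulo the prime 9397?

no

Reduce the numerator: -18096 ≡ 698 (mod 9397), so (-18096|9397) = (698|9397).
Factor out 2: 698 = 2·349. Since 9397 ≡ 5 (mod 8), (2|9397) = -1. Now have -(349|9397).
349 ≡ 1 (mod 4), so quadratic reciprocity gives (349|9397) = (9397|349). Reduce: 9397 ≡ 323 (mod 349). Now have -(323|349).
349 ≡ 1 (mod 4), so quadratic reciprocity gives (323|349) = (349|323). Reduce: 349 ≡ 26 (mod 323). Now have -(26|323).
Factor out 2: 26 = 2·13. Since 323 ≡ 3 (mod 8), (2|323) = -1. Now have (13|323).
13 ≡ 1 (mod 4), so quadratic reciprocity gives (13|323) = (323|13). Reduce: 323 ≡ 11 (mod 13). Now have (11|13).
13 ≡ 1 (mod 4), so quadratic reciprocity gives (11|13) = (13|11). Reduce: 13 ≡ 2 (mod 11). Now have (2|11).
Factor out 2: 2 = 2. Since 11 ≡ 3 (mod 8), (2|11) = -1. Now have -(1|11).
(1|11) = 1. Collecting the sign factors: -1.
(-18096|9397) = -1, and 9397 is prime, so -18096 is not a quadratic residue mod 9397.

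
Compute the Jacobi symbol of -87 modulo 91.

(-87|91)
  = (4|91)    [-87 ≡ 4 mod 91]
  = (1|91)    [91 ≡ 3 mod 8 ⇒ (2|91)^2 = +1]
  = 1    [(1|91) = 1]

1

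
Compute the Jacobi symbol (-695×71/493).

By multiplicativity, (-695·71/493) = (-695/493)·(71/493).
First factor (-695/493):
Reduce the numerator: -695 ≡ 291 (mod 493), so (-695/493) = (291/493).
493 ≡ 1 (mod 4), so quadratic reciprocity gives (291/493) = (493/291). Reduce: 493 ≡ 202 (mod 291). Now have (202/291).
Factor out 2: 202 = 2·101. Since 291 ≡ 3 (mod 8), (2/291) = -1. Now have -(101/291).
101 ≡ 1 (mod 4), so quadratic reciprocity gives (101/291) = (291/101). Reduce: 291 ≡ 89 (mod 101). Now have -(89/101).
89 ≡ 1 (mod 4), so quadratic reciprocity gives (89/101) = (101/89). Reduce: 101 ≡ 12 (mod 89). Now have -(12/89).
Factor out 2: 12 = 2^2·3. Since 89 ≡ 1 (mod 8), (2/89) = +1, and (2/89)^2 = +1. Now have -(3/89).
89 ≡ 1 (mod 4), so quadratic reciprocity gives (3/89) = (89/3). Reduce: 89 ≡ 2 (mod 3). Now have -(2/3).
Factor out 2: 2 = 2. Since 3 ≡ 3 (mod 8), (2/3) = -1. Now have (1/3).
(1/3) = 1. Collecting the sign factors: 1.
Second factor (71/493):
493 ≡ 1 (mod 4), so quadratic reciprocity gives (71/493) = (493/71). Reduce: 493 ≡ 67 (mod 71). Now have (67/71).
Both 67 ≡ 3 and 71 ≡ 3 (mod 4), so reciprocity gives (67/71) = -(71/67). Reduce: 71 ≡ 4 (mod 67). Now have -(4/67).
Factor out 2: 4 = 2^2. Since 67 ≡ 3 (mod 8), (2/67) = -1, and (2/67)^2 = +1. Now have -(1/67).
(1/67) = 1. Collecting the sign factors: -1.
Product: (1)·(-1) = -1.

-1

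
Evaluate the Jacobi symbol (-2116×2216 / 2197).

-1

By multiplicativity, (-2116·2216 / 2197) = (-2116 / 2197)·(2216 / 2197).
First factor (-2116 / 2197):
Pull out -1: (-2116 / 2197) = (-1 / 2197)·(2116 / 2197). Since 2197 ≡ 1 (mod 4), (-1 / 2197) = +1. Now have (2116 / 2197).
Factor out 2: 2116 = 2^2·529. Since 2197 ≡ 5 (mod 8), (2 / 2197) = -1, and (2 / 2197)^2 = +1. Now have (529 / 2197).
529 ≡ 1 (mod 4), so quadratic reciprocity gives (529 / 2197) = (2197 / 529). Reduce: 2197 ≡ 81 (mod 529). Now have (81 / 529).
81 ≡ 1 (mod 4), so quadratic reciprocity gives (81 / 529) = (529 / 81). Reduce: 529 ≡ 43 (mod 81). Now have (43 / 81).
81 ≡ 1 (mod 4), so quadratic reciprocity gives (43 / 81) = (81 / 43). Reduce: 81 ≡ 38 (mod 43). Now have (38 / 43).
Factor out 2: 38 = 2·19. Since 43 ≡ 3 (mod 8), (2 / 43) = -1. Now have -(19 / 43).
Both 19 ≡ 3 and 43 ≡ 3 (mod 4), so reciprocity gives (19 / 43) = -(43 / 19). Reduce: 43 ≡ 5 (mod 19). Now have (5 / 19).
5 ≡ 1 (mod 4), so quadratic reciprocity gives (5 / 19) = (19 / 5). Reduce: 19 ≡ 4 (mod 5). Now have (4 / 5).
Factor out 2: 4 = 2^2. Since 5 ≡ 5 (mod 8), (2 / 5) = -1, and (2 / 5)^2 = +1. Now have (1 / 5).
(1 / 5) = 1. Collecting the sign factors: 1.
Second factor (2216 / 2197):
Reduce the numerator: 2216 ≡ 19 (mod 2197), so (2216 / 2197) = (19 / 2197).
2197 ≡ 1 (mod 4), so quadratic reciprocity gives (19 / 2197) = (2197 / 19). Reduce: 2197 ≡ 12 (mod 19). Now have (12 / 19).
Factor out 2: 12 = 2^2·3. Since 19 ≡ 3 (mod 8), (2 / 19) = -1, and (2 / 19)^2 = +1. Now have (3 / 19).
Both 3 ≡ 3 and 19 ≡ 3 (mod 4), so reciprocity gives (3 / 19) = -(19 / 3). Reduce: 19 ≡ 1 (mod 3). Now have -(1 / 3).
(1 / 3) = 1. Collecting the sign factors: -1.
Product: (1)·(-1) = -1.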